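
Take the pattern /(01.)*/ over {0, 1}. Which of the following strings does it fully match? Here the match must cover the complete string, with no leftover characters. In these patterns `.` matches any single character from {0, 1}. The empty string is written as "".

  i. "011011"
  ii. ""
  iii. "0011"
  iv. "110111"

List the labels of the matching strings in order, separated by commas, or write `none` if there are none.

i, ii

i → match
ii → match
iii → no match
iv → no match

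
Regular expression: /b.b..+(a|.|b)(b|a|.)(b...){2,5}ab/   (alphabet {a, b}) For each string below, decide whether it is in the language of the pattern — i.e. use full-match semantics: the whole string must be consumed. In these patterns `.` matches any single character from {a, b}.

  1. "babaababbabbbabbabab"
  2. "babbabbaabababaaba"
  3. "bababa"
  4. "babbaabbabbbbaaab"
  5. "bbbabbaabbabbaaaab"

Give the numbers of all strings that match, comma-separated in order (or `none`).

1 → match
2 → no match — must end with "ab"
3 → no match — must end with "ab"
4 → match
5 → match

1, 4, 5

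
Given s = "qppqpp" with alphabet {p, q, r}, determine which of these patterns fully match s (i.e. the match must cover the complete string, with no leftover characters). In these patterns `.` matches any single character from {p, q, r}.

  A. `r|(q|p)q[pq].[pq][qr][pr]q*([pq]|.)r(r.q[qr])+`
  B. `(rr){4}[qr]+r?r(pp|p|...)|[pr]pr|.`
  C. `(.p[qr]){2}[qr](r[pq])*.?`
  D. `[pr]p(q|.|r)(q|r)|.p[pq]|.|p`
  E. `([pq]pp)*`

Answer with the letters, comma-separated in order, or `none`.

A → no match
B → no match
C → no match
D → no match
E → match

E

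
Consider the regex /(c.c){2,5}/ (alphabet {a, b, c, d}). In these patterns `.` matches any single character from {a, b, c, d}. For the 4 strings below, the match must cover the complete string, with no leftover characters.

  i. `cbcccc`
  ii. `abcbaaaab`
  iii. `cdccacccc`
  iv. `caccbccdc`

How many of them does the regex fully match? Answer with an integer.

3

i. `cbcccc` → match
ii. `abcbaaaab` → no match — must start with `c`
iii. `cdccacccc` → match
iv. `caccbccdc` → match
Total matched: 3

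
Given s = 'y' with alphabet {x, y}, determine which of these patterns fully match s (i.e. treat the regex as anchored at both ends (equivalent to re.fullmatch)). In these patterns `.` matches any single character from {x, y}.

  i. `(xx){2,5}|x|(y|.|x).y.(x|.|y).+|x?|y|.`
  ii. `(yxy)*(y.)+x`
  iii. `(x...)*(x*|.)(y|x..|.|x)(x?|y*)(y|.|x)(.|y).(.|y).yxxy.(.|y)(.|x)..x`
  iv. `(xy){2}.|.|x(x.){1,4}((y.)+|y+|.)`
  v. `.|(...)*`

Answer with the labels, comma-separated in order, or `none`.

i → match
ii → no match — must end with 'x'
iii → no match — must end with 'x'
iv → match
v → match

i, iv, v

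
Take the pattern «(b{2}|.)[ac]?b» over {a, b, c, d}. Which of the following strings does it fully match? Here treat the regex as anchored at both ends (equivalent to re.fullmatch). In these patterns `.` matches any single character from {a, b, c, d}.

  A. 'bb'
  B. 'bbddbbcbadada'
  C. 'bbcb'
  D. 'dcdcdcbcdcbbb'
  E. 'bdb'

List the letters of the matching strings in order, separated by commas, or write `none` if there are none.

A, C

A → match
B → no match — must end with 'b'
C → match
D → no match
E → no match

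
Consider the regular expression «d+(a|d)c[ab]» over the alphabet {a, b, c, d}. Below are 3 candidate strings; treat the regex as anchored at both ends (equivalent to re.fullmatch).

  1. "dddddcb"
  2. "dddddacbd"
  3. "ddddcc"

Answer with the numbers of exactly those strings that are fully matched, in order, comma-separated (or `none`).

1. "dddddcb" → match
2. "dddddacbd" → no match
3. "ddddcc" → no match

1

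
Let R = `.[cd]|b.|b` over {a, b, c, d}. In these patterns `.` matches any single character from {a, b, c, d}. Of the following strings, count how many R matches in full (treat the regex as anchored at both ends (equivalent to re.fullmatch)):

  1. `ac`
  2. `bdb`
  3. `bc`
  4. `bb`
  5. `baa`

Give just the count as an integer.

3

1 → match
2 → no match
3 → match
4 → match
5 → no match
Total matched: 3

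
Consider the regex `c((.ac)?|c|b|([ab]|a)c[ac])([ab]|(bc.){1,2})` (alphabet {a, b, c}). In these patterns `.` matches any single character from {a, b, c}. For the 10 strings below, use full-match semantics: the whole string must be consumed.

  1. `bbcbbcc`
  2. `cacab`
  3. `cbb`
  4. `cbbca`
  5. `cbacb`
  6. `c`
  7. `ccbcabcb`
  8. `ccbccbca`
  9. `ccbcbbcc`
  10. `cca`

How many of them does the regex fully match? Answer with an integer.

8

1 → no match — must start with `c`
2 → match
3 → match
4 → match
5 → match
6 → no match
7 → match
8 → match
9 → match
10 → match
Total matched: 8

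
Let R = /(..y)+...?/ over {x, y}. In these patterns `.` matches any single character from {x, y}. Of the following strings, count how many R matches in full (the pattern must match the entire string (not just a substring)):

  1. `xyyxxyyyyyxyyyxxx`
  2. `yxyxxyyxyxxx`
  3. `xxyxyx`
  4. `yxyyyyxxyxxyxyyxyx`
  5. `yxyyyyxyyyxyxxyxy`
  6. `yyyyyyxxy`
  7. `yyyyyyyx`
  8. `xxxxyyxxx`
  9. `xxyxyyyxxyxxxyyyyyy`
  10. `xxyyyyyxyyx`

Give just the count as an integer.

7

1 → no match
2 → match
3 → match
4 → match
5 → match
6 → match
7 → match
8 → no match
9 → no match
10 → match
Total matched: 7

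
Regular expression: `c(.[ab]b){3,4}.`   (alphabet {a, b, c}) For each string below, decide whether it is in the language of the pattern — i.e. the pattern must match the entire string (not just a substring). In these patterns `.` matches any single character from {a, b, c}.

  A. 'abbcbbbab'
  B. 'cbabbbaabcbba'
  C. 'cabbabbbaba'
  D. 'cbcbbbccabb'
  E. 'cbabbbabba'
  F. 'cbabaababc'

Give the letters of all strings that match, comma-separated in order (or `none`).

A → no match — must start with 'c'
B → no match
C → match
D → no match
E → no match
F → no match

C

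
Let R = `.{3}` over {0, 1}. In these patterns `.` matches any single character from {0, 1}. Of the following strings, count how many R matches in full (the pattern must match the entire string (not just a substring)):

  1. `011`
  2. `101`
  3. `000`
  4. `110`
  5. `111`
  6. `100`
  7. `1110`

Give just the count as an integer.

6

1 → match
2 → match
3 → match
4 → match
5 → match
6 → match
7 → no match
Total matched: 6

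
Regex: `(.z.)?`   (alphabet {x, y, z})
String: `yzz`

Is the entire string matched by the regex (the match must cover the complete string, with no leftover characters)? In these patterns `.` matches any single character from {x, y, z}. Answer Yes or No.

Yes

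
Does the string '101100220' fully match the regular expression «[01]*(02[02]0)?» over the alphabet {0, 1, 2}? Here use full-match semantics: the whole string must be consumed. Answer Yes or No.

Yes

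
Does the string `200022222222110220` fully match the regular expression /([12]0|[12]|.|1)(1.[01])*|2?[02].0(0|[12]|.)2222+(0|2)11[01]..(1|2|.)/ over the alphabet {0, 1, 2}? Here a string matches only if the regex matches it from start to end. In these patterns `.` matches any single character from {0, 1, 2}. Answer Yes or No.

Yes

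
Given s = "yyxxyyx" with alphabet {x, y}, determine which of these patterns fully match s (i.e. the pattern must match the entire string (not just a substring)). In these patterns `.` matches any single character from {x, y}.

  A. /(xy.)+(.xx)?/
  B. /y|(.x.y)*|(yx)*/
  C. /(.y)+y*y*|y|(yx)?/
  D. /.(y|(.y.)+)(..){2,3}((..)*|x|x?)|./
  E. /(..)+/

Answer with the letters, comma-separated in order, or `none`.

A → no match — must start with "xy"
B → no match
C → no match
D → match
E → no match

D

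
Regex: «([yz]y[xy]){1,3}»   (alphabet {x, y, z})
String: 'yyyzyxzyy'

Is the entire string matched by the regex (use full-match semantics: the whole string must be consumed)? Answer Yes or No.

Yes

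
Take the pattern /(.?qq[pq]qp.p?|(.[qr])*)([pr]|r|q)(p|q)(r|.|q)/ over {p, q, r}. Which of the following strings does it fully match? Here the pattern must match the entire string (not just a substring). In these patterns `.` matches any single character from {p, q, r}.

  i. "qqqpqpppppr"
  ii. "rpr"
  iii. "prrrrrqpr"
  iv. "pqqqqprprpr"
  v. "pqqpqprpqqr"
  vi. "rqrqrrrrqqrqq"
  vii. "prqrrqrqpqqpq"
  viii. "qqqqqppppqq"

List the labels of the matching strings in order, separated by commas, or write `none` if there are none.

i, ii, iii, iv, v, vi, vii, viii

i. "qqqpqpppppr" → match
ii. "rpr" → match
iii. "prrrrrqpr" → match
iv. "pqqqqprprpr" → match
v. "pqqpqprpqqr" → match
vi → match
vii → match
viii. "qqqqqppppqq" → match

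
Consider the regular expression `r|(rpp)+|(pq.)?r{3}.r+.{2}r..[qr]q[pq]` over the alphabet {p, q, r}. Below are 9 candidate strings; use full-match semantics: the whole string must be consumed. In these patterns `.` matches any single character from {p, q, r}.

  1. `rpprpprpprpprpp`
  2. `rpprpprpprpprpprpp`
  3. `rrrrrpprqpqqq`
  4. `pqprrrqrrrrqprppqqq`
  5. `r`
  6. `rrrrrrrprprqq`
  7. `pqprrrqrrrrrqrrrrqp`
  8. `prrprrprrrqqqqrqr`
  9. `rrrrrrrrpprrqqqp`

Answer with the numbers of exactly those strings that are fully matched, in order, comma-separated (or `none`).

1, 2, 3, 4, 5, 7, 9

1 → match
2 → match
3 → match
4 → match
5 → match
6 → no match
7 → match
8 → no match
9 → match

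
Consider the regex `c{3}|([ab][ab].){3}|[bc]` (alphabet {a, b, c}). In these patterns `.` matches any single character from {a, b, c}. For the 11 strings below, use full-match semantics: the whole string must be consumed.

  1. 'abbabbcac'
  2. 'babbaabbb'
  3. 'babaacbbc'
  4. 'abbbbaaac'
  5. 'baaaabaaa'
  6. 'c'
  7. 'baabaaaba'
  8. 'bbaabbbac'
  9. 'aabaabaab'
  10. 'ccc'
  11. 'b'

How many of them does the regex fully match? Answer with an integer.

1 → no match
2 → match
3 → match
4 → match
5 → match
6 → match
7 → match
8 → match
9 → match
10 → match
11 → match
Total matched: 10

10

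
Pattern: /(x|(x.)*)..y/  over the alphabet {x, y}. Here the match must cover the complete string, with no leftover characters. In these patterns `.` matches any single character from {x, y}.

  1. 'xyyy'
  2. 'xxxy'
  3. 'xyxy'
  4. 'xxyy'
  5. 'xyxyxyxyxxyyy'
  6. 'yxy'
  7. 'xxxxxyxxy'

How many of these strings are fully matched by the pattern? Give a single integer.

1 → match
2 → match
3 → match
4 → match
5 → match
6 → match
7 → match
Total matched: 7

7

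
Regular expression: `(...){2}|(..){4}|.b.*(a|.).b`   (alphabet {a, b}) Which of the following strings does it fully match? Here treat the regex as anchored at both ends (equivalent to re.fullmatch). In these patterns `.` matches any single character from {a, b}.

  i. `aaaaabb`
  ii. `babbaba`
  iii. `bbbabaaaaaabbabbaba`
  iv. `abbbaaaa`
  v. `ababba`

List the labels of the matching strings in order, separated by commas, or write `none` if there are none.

iv, v

i. `aaaaabb` → no match
ii. `babbaba` → no match
iii → no match
iv. `abbbaaaa` → match
v. `ababba` → match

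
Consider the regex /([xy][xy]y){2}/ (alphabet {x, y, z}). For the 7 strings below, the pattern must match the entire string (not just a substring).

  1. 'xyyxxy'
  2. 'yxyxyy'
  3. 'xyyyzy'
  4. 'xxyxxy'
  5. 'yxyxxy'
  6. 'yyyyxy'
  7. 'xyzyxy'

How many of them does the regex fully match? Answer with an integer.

1 → match
2 → match
3 → no match
4 → match
5 → match
6 → match
7 → no match
Total matched: 5

5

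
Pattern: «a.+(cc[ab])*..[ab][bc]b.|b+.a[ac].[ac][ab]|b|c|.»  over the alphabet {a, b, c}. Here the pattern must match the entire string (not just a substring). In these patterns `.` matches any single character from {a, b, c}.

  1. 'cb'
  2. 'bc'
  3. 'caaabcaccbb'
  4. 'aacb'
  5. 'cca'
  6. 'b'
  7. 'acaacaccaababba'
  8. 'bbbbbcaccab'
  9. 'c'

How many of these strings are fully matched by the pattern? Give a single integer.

4

1 → no match
2 → no match
3 → no match
4 → no match
5 → no match
6 → match
7 → match
8 → match
9 → match
Total matched: 4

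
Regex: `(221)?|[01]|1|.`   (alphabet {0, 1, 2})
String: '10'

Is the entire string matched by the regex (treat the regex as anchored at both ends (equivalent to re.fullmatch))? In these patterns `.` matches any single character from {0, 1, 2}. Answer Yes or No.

No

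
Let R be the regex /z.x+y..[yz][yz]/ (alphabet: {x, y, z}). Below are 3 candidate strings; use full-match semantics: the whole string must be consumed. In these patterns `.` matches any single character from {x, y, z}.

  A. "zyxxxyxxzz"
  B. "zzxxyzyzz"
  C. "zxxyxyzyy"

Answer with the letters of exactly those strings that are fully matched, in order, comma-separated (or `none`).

A, B

A → match
B → match
C → no match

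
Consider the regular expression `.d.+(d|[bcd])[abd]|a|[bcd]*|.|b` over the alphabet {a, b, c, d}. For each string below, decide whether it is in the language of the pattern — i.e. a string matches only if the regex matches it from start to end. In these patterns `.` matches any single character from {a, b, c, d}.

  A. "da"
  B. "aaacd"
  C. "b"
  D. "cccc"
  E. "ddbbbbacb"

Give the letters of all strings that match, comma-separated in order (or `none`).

A → no match
B → no match
C → match
D → match
E → match

C, D, E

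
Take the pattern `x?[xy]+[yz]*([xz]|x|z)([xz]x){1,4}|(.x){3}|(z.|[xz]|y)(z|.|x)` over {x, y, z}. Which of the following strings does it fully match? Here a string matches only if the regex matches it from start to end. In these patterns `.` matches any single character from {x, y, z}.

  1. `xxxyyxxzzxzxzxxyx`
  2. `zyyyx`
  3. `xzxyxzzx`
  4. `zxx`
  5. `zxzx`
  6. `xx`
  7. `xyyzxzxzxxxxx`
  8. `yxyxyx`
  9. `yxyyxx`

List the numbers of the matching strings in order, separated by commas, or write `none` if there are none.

4, 6, 7, 8

1 → no match
2 → no match
3 → no match
4 → match
5 → no match
6 → match
7 → match
8 → match
9 → no match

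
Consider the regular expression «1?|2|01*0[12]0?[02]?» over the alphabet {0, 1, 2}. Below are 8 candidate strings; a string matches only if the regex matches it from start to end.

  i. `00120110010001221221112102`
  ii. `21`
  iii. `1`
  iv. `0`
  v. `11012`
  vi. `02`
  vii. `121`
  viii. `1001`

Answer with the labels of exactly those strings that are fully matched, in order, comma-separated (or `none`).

iii

i → no match
ii → no match
iii → match
iv → no match
v → no match
vi → no match
vii → no match
viii → no match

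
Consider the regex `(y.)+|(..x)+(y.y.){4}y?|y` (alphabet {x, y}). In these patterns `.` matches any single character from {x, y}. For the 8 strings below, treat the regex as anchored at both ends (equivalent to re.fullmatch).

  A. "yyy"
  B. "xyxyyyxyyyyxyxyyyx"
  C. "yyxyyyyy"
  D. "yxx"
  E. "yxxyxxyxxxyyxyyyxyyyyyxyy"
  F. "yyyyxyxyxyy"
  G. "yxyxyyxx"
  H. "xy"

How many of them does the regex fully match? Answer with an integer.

0

A → no match
B → no match
C → no match
D → no match
E → no match
F → no match
G → no match
H → no match
Total matched: 0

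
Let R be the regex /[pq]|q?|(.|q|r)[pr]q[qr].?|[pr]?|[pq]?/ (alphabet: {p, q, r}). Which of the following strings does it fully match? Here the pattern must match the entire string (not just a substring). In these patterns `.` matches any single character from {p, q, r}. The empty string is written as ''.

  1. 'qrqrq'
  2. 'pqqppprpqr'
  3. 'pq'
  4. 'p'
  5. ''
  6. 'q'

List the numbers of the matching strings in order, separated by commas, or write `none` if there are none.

1. 'qrqrq' → match
2. 'pqqppprpqr' → no match
3. 'pq' → no match
4. 'p' → match
5. '' → match
6. 'q' → match

1, 4, 5, 6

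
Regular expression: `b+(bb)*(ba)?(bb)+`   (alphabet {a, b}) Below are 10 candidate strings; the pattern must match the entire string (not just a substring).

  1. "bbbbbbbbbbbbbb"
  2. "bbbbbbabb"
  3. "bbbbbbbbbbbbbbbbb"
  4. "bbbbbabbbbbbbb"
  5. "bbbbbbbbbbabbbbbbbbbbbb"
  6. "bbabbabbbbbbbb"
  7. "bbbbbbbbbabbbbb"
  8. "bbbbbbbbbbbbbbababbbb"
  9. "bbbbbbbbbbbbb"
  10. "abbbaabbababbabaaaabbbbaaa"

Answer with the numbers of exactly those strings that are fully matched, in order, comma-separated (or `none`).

1, 2, 3, 4, 5, 9

1 → match
2 → match
3 → match
4 → match
5 → match
6 → no match
7 → no match
8 → no match
9 → match
10 → no match — must start with "b"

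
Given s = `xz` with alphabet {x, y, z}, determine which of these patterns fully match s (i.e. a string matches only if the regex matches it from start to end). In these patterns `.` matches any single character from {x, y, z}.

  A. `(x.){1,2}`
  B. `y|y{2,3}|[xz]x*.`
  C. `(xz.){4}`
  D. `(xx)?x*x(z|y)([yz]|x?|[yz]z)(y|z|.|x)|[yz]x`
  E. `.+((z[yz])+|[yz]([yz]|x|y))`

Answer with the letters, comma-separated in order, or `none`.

A → match
B → match
C → no match
D → no match
E → no match

A, B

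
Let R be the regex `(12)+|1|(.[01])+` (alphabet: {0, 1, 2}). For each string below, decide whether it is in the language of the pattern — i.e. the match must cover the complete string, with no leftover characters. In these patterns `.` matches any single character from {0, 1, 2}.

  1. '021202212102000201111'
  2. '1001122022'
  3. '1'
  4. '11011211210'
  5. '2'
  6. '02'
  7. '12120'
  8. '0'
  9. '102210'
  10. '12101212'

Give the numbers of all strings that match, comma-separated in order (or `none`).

1 → no match
2 → no match
3 → match
4 → no match
5 → no match
6 → no match
7 → no match
8 → no match
9 → no match
10 → no match

3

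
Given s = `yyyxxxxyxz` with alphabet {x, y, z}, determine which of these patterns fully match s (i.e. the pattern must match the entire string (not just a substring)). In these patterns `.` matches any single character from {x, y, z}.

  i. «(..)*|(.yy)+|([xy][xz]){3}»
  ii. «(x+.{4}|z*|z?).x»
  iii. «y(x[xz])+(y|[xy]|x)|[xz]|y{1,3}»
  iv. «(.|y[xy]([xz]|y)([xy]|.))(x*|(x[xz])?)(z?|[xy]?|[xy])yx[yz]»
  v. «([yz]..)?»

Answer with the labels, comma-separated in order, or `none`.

i → match
ii → no match — must end with `x`
iii → no match
iv → match
v → no match

i, iv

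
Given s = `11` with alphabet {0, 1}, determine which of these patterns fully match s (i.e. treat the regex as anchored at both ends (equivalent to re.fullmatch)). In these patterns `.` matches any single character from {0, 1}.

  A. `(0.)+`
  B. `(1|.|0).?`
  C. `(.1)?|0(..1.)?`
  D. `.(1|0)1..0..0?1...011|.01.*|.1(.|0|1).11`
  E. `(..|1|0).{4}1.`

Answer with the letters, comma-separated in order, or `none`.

A → no match — must start with `0`
B → match
C → match
D → no match
E → no match

B, C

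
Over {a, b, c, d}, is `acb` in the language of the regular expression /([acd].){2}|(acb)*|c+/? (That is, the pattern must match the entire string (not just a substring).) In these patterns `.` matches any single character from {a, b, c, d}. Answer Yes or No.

Yes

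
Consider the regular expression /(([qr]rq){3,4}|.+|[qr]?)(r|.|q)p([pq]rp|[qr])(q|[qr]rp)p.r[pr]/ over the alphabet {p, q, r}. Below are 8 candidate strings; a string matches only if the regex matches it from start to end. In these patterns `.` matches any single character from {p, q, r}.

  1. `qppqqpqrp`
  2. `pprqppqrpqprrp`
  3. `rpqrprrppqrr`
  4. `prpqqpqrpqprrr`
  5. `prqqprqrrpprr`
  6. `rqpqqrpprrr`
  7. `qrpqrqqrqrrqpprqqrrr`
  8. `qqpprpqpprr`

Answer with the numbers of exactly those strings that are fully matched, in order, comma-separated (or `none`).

1 → match
2 → match
3 → match
4 → match
5 → no match
6 → match
7 → no match
8 → match

1, 2, 3, 4, 6, 8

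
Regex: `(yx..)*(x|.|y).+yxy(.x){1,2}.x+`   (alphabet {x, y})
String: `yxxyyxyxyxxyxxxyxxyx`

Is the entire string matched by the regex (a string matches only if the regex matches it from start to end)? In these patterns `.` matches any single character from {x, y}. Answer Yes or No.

No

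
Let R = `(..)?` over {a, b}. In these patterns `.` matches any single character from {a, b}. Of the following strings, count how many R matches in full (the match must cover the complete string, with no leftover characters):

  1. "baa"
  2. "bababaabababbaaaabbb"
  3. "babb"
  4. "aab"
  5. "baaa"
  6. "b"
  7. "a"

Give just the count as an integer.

0

1 → no match
2 → no match
3 → no match
4 → no match
5 → no match
6 → no match
7 → no match
Total matched: 0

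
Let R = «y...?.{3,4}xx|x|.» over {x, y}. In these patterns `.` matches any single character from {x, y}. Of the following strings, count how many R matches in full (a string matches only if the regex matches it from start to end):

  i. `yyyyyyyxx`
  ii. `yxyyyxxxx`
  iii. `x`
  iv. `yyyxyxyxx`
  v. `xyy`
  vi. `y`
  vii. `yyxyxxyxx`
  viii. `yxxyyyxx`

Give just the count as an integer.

i → match
ii → match
iii → match
iv → match
v → no match
vi → match
vii → match
viii → match
Total matched: 7

7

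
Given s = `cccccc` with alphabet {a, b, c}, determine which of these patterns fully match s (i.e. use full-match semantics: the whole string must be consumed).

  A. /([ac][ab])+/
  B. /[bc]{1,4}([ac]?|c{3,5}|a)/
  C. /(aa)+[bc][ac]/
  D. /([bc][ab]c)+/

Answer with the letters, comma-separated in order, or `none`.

A → no match
B → match
C → no match — must start with `aa`
D → no match

B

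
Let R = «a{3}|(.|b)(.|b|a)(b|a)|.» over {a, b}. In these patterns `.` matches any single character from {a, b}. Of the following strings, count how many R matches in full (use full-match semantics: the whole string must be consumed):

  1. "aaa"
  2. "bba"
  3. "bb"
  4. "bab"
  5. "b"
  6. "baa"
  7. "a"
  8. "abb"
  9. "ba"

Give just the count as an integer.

1. "aaa" → match
2. "bba" → match
3. "bb" → no match
4. "bab" → match
5. "b" → match
6. "baa" → match
7. "a" → match
8. "abb" → match
9. "ba" → no match
Total matched: 7

7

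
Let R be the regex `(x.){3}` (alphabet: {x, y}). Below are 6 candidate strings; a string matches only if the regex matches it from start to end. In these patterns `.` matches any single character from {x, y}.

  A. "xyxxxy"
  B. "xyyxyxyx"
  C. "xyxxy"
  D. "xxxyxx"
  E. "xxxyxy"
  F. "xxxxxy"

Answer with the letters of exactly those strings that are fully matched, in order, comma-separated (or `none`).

A, D, E, F

A. "xyxxxy" → match
B. "xyyxyxyx" → no match
C. "xyxxy" → no match
D. "xxxyxx" → match
E. "xxxyxy" → match
F. "xxxxxy" → match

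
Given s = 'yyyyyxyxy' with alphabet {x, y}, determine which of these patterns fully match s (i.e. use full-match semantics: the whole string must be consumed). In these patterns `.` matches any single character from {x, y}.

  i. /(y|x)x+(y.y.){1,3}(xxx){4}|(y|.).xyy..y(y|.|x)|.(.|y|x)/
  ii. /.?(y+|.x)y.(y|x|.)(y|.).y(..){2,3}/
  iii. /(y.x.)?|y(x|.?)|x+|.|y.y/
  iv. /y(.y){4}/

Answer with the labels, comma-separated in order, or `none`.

iv

i → no match
ii → no match
iii → no match
iv → match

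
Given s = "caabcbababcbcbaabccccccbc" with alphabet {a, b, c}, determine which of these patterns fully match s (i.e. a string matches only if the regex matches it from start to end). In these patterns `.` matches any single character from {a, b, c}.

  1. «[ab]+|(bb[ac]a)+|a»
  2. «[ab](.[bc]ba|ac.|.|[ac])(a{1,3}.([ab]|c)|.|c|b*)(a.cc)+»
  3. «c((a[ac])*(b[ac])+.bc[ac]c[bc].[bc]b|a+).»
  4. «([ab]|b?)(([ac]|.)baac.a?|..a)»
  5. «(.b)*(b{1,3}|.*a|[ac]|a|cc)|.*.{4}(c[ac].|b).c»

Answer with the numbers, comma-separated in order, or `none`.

3, 5

1 → no match
2 → no match — must end with "cc"
3 → match
4 → no match
5 → match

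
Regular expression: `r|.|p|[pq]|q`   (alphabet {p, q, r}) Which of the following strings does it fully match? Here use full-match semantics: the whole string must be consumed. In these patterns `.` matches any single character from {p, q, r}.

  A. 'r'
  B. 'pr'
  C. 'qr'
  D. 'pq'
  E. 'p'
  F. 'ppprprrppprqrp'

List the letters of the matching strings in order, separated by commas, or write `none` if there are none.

A. 'r' → match
B. 'pr' → no match
C. 'qr' → no match
D. 'pq' → no match
E. 'p' → match
F → no match

A, E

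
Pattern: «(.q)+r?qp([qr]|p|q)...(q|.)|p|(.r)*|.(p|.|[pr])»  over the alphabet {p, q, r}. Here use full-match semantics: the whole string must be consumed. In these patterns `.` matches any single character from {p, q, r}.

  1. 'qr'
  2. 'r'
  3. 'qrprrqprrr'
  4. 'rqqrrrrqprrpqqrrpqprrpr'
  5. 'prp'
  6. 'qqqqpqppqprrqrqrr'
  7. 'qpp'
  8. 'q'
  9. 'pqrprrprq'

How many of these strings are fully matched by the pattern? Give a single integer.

1 → match
2 → no match
3 → no match
4 → no match
5 → no match
6 → no match
7 → no match
8 → no match
9 → no match
Total matched: 1

1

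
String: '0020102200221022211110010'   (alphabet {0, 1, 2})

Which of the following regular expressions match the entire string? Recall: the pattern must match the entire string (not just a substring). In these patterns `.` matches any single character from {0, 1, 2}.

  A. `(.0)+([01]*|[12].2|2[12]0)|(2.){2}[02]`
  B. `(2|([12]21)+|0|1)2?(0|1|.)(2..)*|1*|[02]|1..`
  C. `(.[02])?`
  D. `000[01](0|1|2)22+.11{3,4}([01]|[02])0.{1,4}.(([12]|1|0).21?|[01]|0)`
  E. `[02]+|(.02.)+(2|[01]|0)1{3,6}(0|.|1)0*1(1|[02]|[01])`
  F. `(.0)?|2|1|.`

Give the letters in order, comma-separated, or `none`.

E

A → no match
B → no match
C → no match
D → no match — must start with '000'
E → match
F → no match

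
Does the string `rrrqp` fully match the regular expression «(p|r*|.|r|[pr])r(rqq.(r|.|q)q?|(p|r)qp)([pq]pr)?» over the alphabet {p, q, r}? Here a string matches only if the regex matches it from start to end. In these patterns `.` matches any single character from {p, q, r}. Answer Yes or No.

Yes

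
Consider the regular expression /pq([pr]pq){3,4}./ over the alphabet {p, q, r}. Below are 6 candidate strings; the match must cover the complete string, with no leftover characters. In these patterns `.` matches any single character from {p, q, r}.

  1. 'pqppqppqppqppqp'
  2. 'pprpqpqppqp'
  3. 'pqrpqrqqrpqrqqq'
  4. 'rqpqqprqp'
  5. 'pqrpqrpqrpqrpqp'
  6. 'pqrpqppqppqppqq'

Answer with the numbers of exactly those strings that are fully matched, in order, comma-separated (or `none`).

1 → match
2 → no match — must start with 'pq'
3 → no match
4 → no match — must start with 'pq'
5 → match
6 → match

1, 5, 6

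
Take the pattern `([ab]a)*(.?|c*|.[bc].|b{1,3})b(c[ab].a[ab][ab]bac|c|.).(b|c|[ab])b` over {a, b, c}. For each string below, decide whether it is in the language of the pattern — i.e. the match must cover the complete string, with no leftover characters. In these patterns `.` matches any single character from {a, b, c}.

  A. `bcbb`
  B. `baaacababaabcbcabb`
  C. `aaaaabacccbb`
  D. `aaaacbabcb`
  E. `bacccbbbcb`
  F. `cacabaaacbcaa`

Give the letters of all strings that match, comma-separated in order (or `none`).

A → no match
B → no match
C → no match
D → match
E → match
F → no match — must end with `b`

D, E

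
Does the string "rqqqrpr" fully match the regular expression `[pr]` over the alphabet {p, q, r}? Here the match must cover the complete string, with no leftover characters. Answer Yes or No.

No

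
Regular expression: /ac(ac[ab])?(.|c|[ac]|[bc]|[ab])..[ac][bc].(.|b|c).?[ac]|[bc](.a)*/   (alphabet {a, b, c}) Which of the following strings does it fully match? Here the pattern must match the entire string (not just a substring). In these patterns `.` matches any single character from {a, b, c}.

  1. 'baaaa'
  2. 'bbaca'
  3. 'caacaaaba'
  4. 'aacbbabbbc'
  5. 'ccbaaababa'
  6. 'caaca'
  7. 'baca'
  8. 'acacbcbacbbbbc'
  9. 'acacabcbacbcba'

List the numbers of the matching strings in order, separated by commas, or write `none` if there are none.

1, 2, 3, 6, 8, 9

1 → match
2 → match
3 → match
4 → no match
5 → no match
6 → match
7 → no match
8 → match
9 → match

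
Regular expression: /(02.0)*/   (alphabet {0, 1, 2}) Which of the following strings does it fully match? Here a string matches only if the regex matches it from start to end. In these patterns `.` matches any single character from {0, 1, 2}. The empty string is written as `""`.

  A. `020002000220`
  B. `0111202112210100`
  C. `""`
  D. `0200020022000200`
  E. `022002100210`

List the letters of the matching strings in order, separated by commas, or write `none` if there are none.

A → match
B → no match
C → match
D → no match
E → match

A, C, E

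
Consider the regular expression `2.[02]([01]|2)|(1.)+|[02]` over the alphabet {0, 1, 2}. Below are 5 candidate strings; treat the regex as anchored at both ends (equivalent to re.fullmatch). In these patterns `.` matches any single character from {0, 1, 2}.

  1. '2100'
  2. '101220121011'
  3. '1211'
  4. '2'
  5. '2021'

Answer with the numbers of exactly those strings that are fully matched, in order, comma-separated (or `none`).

1 → match
2 → no match
3 → match
4 → match
5 → match

1, 3, 4, 5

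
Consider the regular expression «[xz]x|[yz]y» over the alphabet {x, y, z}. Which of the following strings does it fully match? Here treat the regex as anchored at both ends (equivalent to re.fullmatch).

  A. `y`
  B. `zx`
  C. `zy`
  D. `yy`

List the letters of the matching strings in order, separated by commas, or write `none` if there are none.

A → no match
B → match
C → match
D → match

B, C, D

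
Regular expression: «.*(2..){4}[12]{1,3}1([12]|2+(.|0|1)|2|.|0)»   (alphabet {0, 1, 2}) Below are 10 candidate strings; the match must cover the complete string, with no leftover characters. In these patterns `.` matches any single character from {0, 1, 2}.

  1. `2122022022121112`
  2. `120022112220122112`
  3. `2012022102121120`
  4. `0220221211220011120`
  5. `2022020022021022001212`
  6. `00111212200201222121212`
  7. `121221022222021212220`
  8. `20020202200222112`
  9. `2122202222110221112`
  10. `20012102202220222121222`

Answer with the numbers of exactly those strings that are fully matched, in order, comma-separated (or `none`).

1, 3, 7

1 → match
2 → no match
3 → match
4 → no match
5 → no match
6 → no match
7 → match
8 → no match
9 → no match
10 → no match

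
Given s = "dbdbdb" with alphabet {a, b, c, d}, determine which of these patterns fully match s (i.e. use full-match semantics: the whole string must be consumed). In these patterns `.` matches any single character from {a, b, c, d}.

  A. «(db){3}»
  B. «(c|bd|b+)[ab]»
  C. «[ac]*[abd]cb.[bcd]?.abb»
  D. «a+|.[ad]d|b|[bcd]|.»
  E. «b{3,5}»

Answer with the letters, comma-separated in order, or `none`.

A

A → match
B → no match
C → no match — must end with "abb"
D → no match
E → no match — must start with "b"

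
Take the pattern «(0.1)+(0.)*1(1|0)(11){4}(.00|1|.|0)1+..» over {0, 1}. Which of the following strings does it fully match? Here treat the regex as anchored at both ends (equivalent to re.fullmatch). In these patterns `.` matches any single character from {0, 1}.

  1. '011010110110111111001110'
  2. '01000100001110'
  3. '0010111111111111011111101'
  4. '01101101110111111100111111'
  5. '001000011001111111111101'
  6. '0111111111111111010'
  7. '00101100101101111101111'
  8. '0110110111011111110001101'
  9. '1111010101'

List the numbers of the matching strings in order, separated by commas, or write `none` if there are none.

3

1 → no match
2 → no match
3 → match
4 → no match
5 → no match
6 → no match
7 → no match
8 → no match
9 → no match — must start with '0'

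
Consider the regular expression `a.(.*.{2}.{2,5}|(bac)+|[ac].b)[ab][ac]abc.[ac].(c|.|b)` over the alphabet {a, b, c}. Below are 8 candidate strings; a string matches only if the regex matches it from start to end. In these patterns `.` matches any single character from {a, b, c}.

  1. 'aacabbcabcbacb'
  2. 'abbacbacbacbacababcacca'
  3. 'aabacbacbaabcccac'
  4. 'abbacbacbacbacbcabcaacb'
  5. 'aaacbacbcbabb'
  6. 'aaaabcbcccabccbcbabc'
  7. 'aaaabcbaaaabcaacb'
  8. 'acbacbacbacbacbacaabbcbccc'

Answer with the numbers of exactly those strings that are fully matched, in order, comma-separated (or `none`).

1 → match
2 → no match
3 → match
4 → match
5 → no match
6 → no match
7 → match
8 → no match

1, 3, 4, 7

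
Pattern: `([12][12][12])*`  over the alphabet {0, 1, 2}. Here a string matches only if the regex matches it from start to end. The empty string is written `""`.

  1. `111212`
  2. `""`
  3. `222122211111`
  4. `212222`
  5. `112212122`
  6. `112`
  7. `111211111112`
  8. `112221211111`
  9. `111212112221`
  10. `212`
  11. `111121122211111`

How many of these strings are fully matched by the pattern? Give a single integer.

1 → match
2 → match
3 → match
4 → match
5 → match
6 → match
7 → match
8 → match
9 → match
10 → match
11 → match
Total matched: 11

11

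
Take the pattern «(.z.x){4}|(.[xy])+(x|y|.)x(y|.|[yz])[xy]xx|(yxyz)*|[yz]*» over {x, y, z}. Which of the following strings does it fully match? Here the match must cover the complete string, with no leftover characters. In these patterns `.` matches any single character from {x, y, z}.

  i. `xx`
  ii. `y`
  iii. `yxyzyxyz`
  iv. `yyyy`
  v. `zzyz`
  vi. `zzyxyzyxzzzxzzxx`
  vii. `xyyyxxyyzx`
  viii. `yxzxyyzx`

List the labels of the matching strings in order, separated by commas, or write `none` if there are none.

i → no match
ii → match
iii → match
iv → match
v → match
vi → match
vii → no match
viii → no match

ii, iii, iv, v, vi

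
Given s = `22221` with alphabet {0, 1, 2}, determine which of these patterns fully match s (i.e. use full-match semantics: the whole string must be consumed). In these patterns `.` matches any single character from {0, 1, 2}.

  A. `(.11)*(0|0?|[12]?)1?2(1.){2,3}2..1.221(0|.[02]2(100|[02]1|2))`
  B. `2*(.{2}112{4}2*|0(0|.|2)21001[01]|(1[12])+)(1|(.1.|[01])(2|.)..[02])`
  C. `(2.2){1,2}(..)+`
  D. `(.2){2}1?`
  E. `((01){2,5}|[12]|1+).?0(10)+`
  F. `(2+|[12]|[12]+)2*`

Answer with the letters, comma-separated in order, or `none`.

C, D, F

A → no match
B → no match
C → match
D → match
E → no match — must end with `10`
F → match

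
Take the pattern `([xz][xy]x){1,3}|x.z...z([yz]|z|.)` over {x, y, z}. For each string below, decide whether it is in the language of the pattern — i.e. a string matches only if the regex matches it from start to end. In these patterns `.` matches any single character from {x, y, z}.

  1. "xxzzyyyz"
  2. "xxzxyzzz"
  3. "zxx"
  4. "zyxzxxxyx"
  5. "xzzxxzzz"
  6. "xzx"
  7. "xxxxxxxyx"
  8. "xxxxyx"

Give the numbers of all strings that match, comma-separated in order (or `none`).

1 → no match
2 → match
3 → match
4 → match
5 → match
6 → no match
7 → match
8 → match

2, 3, 4, 5, 7, 8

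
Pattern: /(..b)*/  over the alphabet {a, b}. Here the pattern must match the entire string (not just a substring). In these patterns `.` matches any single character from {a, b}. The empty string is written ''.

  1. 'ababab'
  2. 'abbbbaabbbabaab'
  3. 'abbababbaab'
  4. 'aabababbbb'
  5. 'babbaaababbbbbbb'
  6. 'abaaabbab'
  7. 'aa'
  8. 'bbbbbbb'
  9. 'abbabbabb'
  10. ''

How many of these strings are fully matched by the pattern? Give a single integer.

1 → no match
2 → no match
3 → no match
4 → no match
5 → no match
6 → no match
7 → no match
8 → no match
9 → match
10 → match
Total matched: 2

2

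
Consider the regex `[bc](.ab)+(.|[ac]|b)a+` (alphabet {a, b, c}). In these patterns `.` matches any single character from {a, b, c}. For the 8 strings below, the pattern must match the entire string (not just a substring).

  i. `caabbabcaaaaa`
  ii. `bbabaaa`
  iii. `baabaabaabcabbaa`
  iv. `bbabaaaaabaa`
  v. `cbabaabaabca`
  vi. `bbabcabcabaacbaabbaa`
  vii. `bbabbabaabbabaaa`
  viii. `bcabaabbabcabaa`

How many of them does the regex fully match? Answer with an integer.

6

i → match
ii → match
iii → match
iv → no match
v → match
vi → no match
vii → match
viii → match
Total matched: 6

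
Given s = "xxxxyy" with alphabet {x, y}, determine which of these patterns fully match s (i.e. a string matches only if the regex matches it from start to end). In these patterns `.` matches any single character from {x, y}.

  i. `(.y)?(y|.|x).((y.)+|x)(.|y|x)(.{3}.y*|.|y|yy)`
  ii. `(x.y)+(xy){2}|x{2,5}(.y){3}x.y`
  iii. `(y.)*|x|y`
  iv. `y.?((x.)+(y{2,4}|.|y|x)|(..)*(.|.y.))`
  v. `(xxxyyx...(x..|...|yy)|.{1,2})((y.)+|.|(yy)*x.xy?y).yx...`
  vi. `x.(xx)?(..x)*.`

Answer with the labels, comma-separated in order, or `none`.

i

i → match
ii → no match
iii → no match
iv → no match — must start with "y"
v → no match
vi → no match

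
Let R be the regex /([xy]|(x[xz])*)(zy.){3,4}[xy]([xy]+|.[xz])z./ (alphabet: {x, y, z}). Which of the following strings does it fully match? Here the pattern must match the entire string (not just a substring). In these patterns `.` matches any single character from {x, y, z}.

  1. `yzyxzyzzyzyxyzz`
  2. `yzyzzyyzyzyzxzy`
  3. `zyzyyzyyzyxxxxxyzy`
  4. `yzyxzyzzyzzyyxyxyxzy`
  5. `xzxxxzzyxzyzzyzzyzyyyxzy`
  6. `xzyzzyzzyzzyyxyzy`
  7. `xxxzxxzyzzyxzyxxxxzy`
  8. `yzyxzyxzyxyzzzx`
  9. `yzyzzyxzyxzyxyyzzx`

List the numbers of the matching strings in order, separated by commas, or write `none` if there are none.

1, 2, 4, 5, 6, 7, 8, 9

1 → match
2 → match
3 → no match
4 → match
5 → match
6 → match
7 → match
8 → match
9 → match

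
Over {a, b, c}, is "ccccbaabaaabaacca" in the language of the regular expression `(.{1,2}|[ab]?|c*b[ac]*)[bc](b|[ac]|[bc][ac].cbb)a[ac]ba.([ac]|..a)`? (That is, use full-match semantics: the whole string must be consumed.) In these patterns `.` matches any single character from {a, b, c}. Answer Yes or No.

Yes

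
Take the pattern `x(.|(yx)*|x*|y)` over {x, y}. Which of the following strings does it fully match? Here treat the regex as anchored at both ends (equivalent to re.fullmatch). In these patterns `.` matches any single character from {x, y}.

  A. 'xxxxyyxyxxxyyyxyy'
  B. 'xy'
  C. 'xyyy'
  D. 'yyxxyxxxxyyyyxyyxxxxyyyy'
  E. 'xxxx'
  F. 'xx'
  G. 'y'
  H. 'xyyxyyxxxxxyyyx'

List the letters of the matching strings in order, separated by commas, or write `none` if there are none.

A → no match
B → match
C → no match
D → no match — must start with 'x'
E → match
F → match
G → no match — must start with 'x'
H → no match

B, E, F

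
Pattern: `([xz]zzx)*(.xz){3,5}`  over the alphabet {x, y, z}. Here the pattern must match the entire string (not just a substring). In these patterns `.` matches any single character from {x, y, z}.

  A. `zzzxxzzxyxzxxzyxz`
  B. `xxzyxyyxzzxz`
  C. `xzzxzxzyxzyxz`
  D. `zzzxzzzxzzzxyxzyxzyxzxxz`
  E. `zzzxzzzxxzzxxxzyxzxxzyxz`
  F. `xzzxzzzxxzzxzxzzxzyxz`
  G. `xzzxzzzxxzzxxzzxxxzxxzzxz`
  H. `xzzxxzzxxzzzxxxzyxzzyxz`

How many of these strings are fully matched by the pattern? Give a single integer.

A → match
B → no match
C → match
D → match
E → match
F → match
G → match
H → no match
Total matched: 6

6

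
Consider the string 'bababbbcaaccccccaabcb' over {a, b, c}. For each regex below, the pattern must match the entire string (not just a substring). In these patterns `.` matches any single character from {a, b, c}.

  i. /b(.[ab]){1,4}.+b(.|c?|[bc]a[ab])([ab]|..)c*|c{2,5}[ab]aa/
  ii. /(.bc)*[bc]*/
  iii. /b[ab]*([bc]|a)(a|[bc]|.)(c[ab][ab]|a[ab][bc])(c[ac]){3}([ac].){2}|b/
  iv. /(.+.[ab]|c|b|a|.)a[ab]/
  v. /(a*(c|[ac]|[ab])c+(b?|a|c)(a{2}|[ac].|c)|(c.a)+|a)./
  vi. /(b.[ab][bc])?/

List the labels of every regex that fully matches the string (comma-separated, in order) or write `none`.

i → match
ii → no match
iii → match
iv → no match
v → no match
vi → no match

i, iii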